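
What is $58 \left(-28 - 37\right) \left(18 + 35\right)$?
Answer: $-199810$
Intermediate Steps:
$58 \left(-28 - 37\right) \left(18 + 35\right) = 58 \left(\left(-65\right) 53\right) = 58 \left(-3445\right) = -199810$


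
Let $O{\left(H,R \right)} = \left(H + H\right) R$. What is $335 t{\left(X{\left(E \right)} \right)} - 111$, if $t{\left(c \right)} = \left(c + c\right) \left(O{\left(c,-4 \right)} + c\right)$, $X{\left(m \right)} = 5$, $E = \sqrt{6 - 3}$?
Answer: $-117361$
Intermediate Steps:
$E = \sqrt{3} \approx 1.732$
$O{\left(H,R \right)} = 2 H R$
$t{\left(c \right)} = - 14 c^{2}$ ($t{\left(c \right)} = \left(c + c\right) \left(2 c \left(-4\right) + c\right) = 2 c \left(- 8 c + c\right) = 2 c \left(- 7 c\right) = - 14 c^{2}$)
$335 t{\left(X{\left(E \right)} \right)} - 111 = 335 \left(- 14 \cdot 5^{2}\right) - 111 = 335 \left(\left(-14\right) 25\right) - 111 = 335 \left(-350\right) - 111 = -117250 - 111 = -117361$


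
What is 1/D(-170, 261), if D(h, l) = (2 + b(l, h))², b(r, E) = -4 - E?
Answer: 1/28224 ≈ 3.5431e-5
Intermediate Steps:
D(h, l) = (-2 - h)² (D(h, l) = (2 + (-4 - h))² = (-2 - h)²)
1/D(-170, 261) = 1/((2 - 170)²) = 1/((-168)²) = 1/28224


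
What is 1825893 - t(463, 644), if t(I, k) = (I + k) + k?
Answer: 1824142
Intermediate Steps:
t(I, k) = I + 2*k
1825893 - t(463, 644) = 1825893 - (463 + 2*644) = 1825893 - (463 + 1288) = 1825893 - 1*1751 = 1825893 - 1751 = 1824142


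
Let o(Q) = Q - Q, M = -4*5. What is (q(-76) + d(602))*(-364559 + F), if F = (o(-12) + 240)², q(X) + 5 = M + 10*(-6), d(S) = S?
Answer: -158697803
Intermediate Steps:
M = -20
o(Q) = 0
q(X) = -85 (q(X) = -5 + (-20 + 10*(-6)) = -5 + (-20 - 60) = -5 - 80 = -85)
F = 57600 (F = (0 + 240)² = 240² = 57600)
(q(-76) + d(602))*(-364559 + F) = (-85 + 602)*(-364559 + 57600) = 517*(-306959) = -158697803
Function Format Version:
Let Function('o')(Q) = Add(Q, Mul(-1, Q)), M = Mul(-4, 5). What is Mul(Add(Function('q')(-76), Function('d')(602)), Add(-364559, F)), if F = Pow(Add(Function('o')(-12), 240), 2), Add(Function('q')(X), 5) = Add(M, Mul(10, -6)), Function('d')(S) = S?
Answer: -158697803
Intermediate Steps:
M = -20
Function('o')(Q) = 0
Function('q')(X) = -85 (Function('q')(X) = Add(-5, Add(-20, Mul(10, -6))) = Add(-5, Add(-20, -60)) = Add(-5, -80) = -85)
F = 57600 (F = Pow(Add(0, 240), 2) = Pow(240, 2) = 57600)
Mul(Add(Function('q')(-76), Function('d')(602)), Add(-364559, F)) = Mul(Add(-85, 602), Add(-364559, 57600)) = Mul(517, -306959) = -158697803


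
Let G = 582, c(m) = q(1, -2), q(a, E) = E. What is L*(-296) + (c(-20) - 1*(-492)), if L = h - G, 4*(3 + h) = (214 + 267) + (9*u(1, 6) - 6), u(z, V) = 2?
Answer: 137168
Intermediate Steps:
c(m) = -2
h = 481/4 (h = -3 + ((214 + 267) + (9*2 - 6))/4 = -3 + (481 + (18 - 6))/4 = -3 + (481 + 12)/4 = -3 + (¼)*493 = -3 + 493/4 = 481/4 ≈ 120.25)
L = -1847/4 (L = 481/4 - 1*582 = 481/4 - 582 = -1847/4 ≈ -461.75)
L*(-296) + (c(-20) - 1*(-492)) = -1847/4*(-296) + (-2 - 1*(-492)) = 136678 + (-2 + 492) = 136678 + 490 = 137168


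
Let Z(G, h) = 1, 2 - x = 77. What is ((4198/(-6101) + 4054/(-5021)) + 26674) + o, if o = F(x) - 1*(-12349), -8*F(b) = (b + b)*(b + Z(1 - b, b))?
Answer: 2305694027567/61266242 ≈ 37634.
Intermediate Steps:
x = -75 (x = 2 - 1*77 = 2 - 77 = -75)
F(b) = -b*(1 + b)/4 (F(b) = -(b + b)*(b + 1)/8 = -2*b*(1 + b)/8 = -b*(1 + b)/4)
o = 21923/2 (o = -¼*(-75)*(1 - 75) - 1*(-12349) = -¼*(-75)*(-74) + 12349 = -2775/2 + 12349 = 21923/2 ≈ 10962.)
((4198/(-6101) + 4054/(-5021)) + 26674) + o = ((4198/(-6101) + 4054/(-5021)) + 26674) + 21923/2 = ((4198*(-1/6101) + 4054*(-1/5021)) + 26674) + 21923/2 = ((-4198/6101 - 4054/5021) + 26674) + 21923/2 = (-45811612/30633121 + 26674) + 21923/2 = 817062057942/30633121 + 21923/2 = 2305694027567/61266242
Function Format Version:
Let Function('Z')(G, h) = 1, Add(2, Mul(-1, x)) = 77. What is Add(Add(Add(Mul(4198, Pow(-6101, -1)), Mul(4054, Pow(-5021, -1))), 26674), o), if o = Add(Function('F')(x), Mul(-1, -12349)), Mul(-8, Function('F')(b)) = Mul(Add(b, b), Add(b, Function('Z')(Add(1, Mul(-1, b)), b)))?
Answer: Rational(2305694027567, 61266242) ≈ 37634.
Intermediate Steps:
x = -75 (x = Add(2, Mul(-1, 77)) = Add(2, -77) = -75)
Function('F')(b) = Mul(Rational(-1, 4), b, Add(1, b)) (Function('F')(b) = Mul(Rational(-1, 8), Mul(Add(b, b), Add(b, 1))) = Mul(Rational(-1, 8), Mul(Mul(2, b), Add(1, b))) = Mul(Rational(-1, 8), Mul(2, b, Add(1, b))) = Mul(Rational(-1, 4), b, Add(1, b)))
o = Rational(21923, 2) (o = Add(Mul(Rational(-1, 4), -75, Add(1, -75)), Mul(-1, -12349)) = Add(Mul(Rational(-1, 4), -75, -74), 12349) = Add(Rational(-2775, 2), 12349) = Rational(21923, 2) ≈ 10962.)
Add(Add(Add(Mul(4198, Pow(-6101, -1)), Mul(4054, Pow(-5021, -1))), 26674), o) = Add(Add(Add(Mul(4198, Pow(-6101, -1)), Mul(4054, Pow(-5021, -1))), 26674), Rational(21923, 2)) = Add(Add(Add(Mul(4198, Rational(-1, 6101)), Mul(4054, Rational(-1, 5021))), 26674), Rational(21923, 2)) = Add(Add(Add(Rational(-4198, 6101), Rational(-4054, 5021)), 26674), Rational(21923, 2)) = Add(Add(Rational(-45811612, 30633121), 26674), Rational(21923, 2)) = Add(Rational(817062057942, 30633121), Rational(21923, 2)) = Rational(2305694027567, 61266242)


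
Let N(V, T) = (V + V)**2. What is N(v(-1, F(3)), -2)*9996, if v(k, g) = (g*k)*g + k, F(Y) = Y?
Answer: 3998400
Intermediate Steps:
v(k, g) = k + k*g**2 (v(k, g) = k*g**2 + k = k + k*g**2)
N(V, T) = 4*V**2 (N(V, T) = (2*V)**2 = 4*V**2)
N(v(-1, F(3)), -2)*9996 = (4*(-(1 + 3**2))**2)*9996 = (4*(-(1 + 9))**2)*9996 = (4*(-1*10)**2)*9996 = (4*(-10)**2)*9996 = (4*100)*9996 = 400*9996 = 3998400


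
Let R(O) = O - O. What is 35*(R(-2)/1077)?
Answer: 0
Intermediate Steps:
R(O) = 0
35*(R(-2)/1077) = 35*(0/1077) = 35*(0*(1/1077)) = 35*0 = 0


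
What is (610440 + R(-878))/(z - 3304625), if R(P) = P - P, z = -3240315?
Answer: -30522/327247 ≈ -0.093269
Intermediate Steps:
R(P) = 0
(610440 + R(-878))/(z - 3304625) = (610440 + 0)/(-3240315 - 3304625) = 610440/(-6544940) = 610440*(-1/6544940) = -30522/327247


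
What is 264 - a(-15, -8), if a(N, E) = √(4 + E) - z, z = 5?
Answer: 269 - 2*I ≈ 269.0 - 2.0*I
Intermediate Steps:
a(N, E) = -5 + √(4 + E) (a(N, E) = √(4 + E) - 1*5 = √(4 + E) - 5 = -5 + √(4 + E))
264 - a(-15, -8) = 264 - (-5 + √(4 - 8)) = 264 - (-5 + √(-4)) = 264 - (-5 + 2*I) = 264 + (5 - 2*I) = 269 - 2*I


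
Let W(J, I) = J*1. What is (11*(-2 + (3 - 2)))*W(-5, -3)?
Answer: 55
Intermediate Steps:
W(J, I) = J
(11*(-2 + (3 - 2)))*W(-5, -3) = (11*(-2 + (3 - 2)))*(-5) = (11*(-2 + 1))*(-5) = (11*(-1))*(-5) = -11*(-5) = 55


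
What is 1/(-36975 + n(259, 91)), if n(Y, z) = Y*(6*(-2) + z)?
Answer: -1/16514 ≈ -6.0555e-5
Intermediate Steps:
n(Y, z) = Y*(-12 + z)
1/(-36975 + n(259, 91)) = 1/(-36975 + 259*(-12 + 91)) = 1/(-36975 + 259*79) = 1/(-36975 + 20461) = 1/(-16514) = -1/16514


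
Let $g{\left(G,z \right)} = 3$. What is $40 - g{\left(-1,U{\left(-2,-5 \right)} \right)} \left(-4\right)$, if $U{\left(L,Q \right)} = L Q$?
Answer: $52$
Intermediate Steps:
$40 - g{\left(-1,U{\left(-2,-5 \right)} \right)} \left(-4\right) = 40 - 3 \left(-4\right) = 40 - -12 = 40 + 12 = 52$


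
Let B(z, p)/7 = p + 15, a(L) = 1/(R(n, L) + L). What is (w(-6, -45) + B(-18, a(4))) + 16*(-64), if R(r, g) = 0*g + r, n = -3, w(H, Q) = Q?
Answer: -957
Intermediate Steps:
R(r, g) = r (R(r, g) = 0 + r = r)
a(L) = 1/(-3 + L)
B(z, p) = 105 + 7*p (B(z, p) = 7*(p + 15) = 7*(15 + p) = 105 + 7*p)
(w(-6, -45) + B(-18, a(4))) + 16*(-64) = (-45 + (105 + 7/(-3 + 4))) + 16*(-64) = (-45 + (105 + 7/1)) - 1024 = (-45 + (105 + 7*1)) - 1024 = (-45 + (105 + 7)) - 1024 = (-45 + 112) - 1024 = 67 - 1024 = -957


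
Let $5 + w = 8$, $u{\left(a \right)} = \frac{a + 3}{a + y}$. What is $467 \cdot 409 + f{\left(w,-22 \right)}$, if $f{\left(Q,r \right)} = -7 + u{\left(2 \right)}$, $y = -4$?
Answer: $\frac{381987}{2} \approx 1.9099 \cdot 10^{5}$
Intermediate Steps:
$u{\left(a \right)} = \frac{3 + a}{-4 + a}$ ($u{\left(a \right)} = \frac{a + 3}{a - 4} = \frac{3 + a}{-4 + a}$)
$w = 3$ ($w = -5 + 8 = 3$)
$f{\left(Q,r \right)} = - \frac{19}{2}$ ($f{\left(Q,r \right)} = -7 + \frac{3 + 2}{-4 + 2} = -7 + \frac{1}{-2} \cdot 5 = -7 - \frac{5}{2} = - \frac{19}{2}$)
$467 \cdot 409 + f{\left(w,-22 \right)} = 467 \cdot 409 - \frac{19}{2} = 191003 - \frac{19}{2} = \frac{381987}{2}$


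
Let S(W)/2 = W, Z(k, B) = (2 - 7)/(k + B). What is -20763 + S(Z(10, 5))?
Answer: -62291/3 ≈ -20764.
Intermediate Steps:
Z(k, B) = -5/(B + k)
S(W) = 2*W
-20763 + S(Z(10, 5)) = -20763 + 2*(-5/(5 + 10)) = -20763 + 2*(-5/15) = -20763 + 2*(-5*1/15) = -20763 + 2*(-⅓) = -20763 - ⅔ = -62291/3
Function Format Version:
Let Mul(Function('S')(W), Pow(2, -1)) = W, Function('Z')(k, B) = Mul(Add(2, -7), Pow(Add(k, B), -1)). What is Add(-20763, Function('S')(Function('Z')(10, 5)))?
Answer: Rational(-62291, 3) ≈ -20764.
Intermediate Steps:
Function('Z')(k, B) = Mul(-5, Pow(Add(B, k), -1))
Function('S')(W) = Mul(2, W)
Add(-20763, Function('S')(Function('Z')(10, 5))) = Add(-20763, Mul(2, Mul(-5, Pow(Add(5, 10), -1)))) = Add(-20763, Mul(2, Mul(-5, Pow(15, -1)))) = Add(-20763, Mul(2, Mul(-5, Rational(1, 15)))) = Add(-20763, Mul(2, Rational(-1, 3))) = Add(-20763, Rational(-2, 3)) = Rational(-62291, 3)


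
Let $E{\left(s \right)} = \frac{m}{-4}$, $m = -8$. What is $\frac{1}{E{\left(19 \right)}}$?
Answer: $\frac{1}{2} \approx 0.5$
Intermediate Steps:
$E{\left(s \right)} = 2$ ($E{\left(s \right)} = - \frac{8}{-4} = \left(-8\right) \left(- \frac{1}{4}\right) = 2$)
$\frac{1}{E{\left(19 \right)}} = \frac{1}{2}$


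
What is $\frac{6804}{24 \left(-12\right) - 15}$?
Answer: $- \frac{2268}{101} \approx -22.455$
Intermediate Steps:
$\frac{6804}{24 \left(-12\right) - 15} = \frac{6804}{-288 - 15} = \frac{6804}{-303} = 6804 \left(- \frac{1}{303}\right) = - \frac{2268}{101}$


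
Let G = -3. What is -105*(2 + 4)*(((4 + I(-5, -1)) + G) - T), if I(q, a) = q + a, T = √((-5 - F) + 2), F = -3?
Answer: 3150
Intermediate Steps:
T = 0 (T = √((-5 - 1*(-3)) + 2) = √((-5 + 3) + 2) = √(-2 + 2) = √0 = 0)
I(q, a) = a + q
-105*(2 + 4)*(((4 + I(-5, -1)) + G) - T) = -105*(2 + 4)*(((4 + (-1 - 5)) - 3) - 1*0) = -630*(((4 - 6) - 3) + 0) = -630*((-2 - 3) + 0) = -630*(-5 + 0) = -630*(-5) = -105*(-30) = 3150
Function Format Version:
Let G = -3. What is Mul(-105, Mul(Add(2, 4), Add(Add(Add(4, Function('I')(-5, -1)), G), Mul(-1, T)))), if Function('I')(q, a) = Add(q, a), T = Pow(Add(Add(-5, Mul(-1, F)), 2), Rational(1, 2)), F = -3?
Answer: 3150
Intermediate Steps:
T = 0 (T = Pow(Add(Add(-5, Mul(-1, -3)), 2), Rational(1, 2)) = Pow(Add(Add(-5, 3), 2), Rational(1, 2)) = Pow(Add(-2, 2), Rational(1, 2)) = Pow(0, Rational(1, 2)) = 0)
Function('I')(q, a) = Add(a, q)
Mul(-105, Mul(Add(2, 4), Add(Add(Add(4, Function('I')(-5, -1)), G), Mul(-1, T)))) = Mul(-105, Mul(Add(2, 4), Add(Add(Add(4, Add(-1, -5)), -3), Mul(-1, 0)))) = Mul(-105, Mul(6, Add(Add(Add(4, -6), -3), 0))) = Mul(-105, Mul(6, Add(Add(-2, -3), 0))) = Mul(-105, Mul(6, Add(-5, 0))) = Mul(-105, Mul(6, -5)) = Mul(-105, -30) = 3150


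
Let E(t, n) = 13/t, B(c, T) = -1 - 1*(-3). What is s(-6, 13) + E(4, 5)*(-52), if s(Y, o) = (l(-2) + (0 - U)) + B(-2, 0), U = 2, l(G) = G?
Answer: -171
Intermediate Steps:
B(c, T) = 2 (B(c, T) = -1 + 3 = 2)
s(Y, o) = -2 (s(Y, o) = (-2 + (0 - 1*2)) + 2 = (-2 + (0 - 2)) + 2 = (-2 - 2) + 2 = -4 + 2 = -2)
s(-6, 13) + E(4, 5)*(-52) = -2 + (13/4)*(-52) = -2 - 169 = -171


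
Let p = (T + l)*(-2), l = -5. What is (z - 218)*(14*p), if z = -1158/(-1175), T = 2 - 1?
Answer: -28559104/1175 ≈ -24306.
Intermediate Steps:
T = 1
z = 1158/1175 (z = -1158*(-1/1175) = 1158/1175 ≈ 0.98553)
p = 8 (p = (1 - 5)*(-2) = -4*(-2) = 8)
(z - 218)*(14*p) = (1158/1175 - 218)*(14*8) = -254992/1175*112 = -28559104/1175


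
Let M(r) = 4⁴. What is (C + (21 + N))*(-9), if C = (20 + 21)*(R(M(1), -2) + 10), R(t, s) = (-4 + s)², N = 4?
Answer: -17199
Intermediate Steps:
M(r) = 256
C = 1886 (C = (20 + 21)*((-4 - 2)² + 10) = 41*((-6)² + 10) = 41*(36 + 10) = 41*46 = 1886)
(C + (21 + N))*(-9) = (1886 + (21 + 4))*(-9) = (1886 + 25)*(-9) = 1911*(-9) = -17199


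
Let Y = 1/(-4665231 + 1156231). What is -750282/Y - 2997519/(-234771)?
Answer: 206030298026265173/78257 ≈ 2.6327e+12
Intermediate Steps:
Y = -1/3509000 (Y = 1/(-3509000) = -1/3509000 ≈ -2.8498e-7)
-750282/Y - 2997519/(-234771) = -750282/(-1/3509000) - 2997519/(-234771) = -750282*(-3509000) - 2997519*(-1/234771) = 2632739538000 + 999173/78257 = 206030298026265173/78257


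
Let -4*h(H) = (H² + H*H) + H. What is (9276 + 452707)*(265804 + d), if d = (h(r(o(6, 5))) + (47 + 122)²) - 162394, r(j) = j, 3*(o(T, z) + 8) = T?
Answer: 121921471547/2 ≈ 6.0961e+10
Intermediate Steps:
o(T, z) = -8 + T/3
h(H) = -H²/2 - H/4 (h(H) = -((H² + H*H) + H)/4 = -((H² + H²) + H)/4 = -(2*H² + H)/4 = -(H + 2*H²)/4 = -H²/2 - H/4)
d = -267699/2 (d = (-(-8 + (⅓)*6)*(1 + 2*(-8 + (⅓)*6))/4 + (47 + 122)²) - 162394 = (-(-8 + 2)*(1 + 2*(-8 + 2))/4 + 169²) - 162394 = (-¼*(-6)*(1 + 2*(-6)) + 28561) - 162394 = (-¼*(-6)*(1 - 12) + 28561) - 162394 = (-¼*(-6)*(-11) + 28561) - 162394 = (-33/2 + 28561) - 162394 = 57089/2 - 162394 = -267699/2 ≈ -1.3385e+5)
(9276 + 452707)*(265804 + d) = (9276 + 452707)*(265804 - 267699/2) = 461983*(263909/2) = 121921471547/2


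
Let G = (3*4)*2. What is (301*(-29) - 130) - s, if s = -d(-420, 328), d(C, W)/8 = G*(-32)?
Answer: -15003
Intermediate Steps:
G = 24 (G = 12*2 = 24)
d(C, W) = -6144 (d(C, W) = 8*(24*(-32)) = 8*(-768) = -6144)
s = 6144 (s = -1*(-6144) = 6144)
(301*(-29) - 130) - s = (301*(-29) - 130) - 1*6144 = (-8729 - 130) - 6144 = -8859 - 6144 = -15003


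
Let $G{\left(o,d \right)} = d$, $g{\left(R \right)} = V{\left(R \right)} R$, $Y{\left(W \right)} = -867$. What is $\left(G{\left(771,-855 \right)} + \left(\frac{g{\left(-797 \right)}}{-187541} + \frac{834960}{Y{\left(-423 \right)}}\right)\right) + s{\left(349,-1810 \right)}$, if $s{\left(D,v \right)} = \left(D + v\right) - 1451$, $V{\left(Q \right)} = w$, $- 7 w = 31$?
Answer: $- \frac{1794564651944}{379395443} \approx -4730.1$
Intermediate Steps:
$w = - \frac{31}{7}$ ($w = \left(- \frac{1}{7}\right) 31 = - \frac{31}{7} \approx -4.4286$)
$V{\left(Q \right)} = - \frac{31}{7}$
$g{\left(R \right)} = - \frac{31 R}{7}$
$s{\left(D,v \right)} = -1451 + D + v$
$\left(G{\left(771,-855 \right)} + \left(\frac{g{\left(-797 \right)}}{-187541} + \frac{834960}{Y{\left(-423 \right)}}\right)\right) + s{\left(349,-1810 \right)} = \left(-855 + \left(\frac{\left(- \frac{31}{7}\right) \left(-797\right)}{-187541} + \frac{834960}{-867}\right)\right) - 2912 = \left(-855 + \left(\frac{24707}{7} \left(- \frac{1}{187541}\right) + 834960 \left(- \frac{1}{867}\right)\right)\right) - 2912 = \left(-855 - \frac{365382018163}{379395443}\right) - 2912 = - \frac{689765121928}{379395443} - 2912 = - \frac{1794564651944}{379395443}$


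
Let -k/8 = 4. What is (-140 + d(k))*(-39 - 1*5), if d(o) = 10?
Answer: 5720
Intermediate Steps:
k = -32 (k = -8*4 = -32)
(-140 + d(k))*(-39 - 1*5) = (-140 + 10)*(-39 - 1*5) = -130*(-39 - 5) = -130*(-44) = 5720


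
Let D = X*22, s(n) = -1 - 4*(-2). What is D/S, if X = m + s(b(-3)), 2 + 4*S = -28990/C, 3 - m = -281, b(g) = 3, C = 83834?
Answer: -97582776/8939 ≈ -10917.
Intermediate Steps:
s(n) = 7 (s(n) = -1 + 8 = 7)
m = 284 (m = 3 - 1*(-281) = 3 + 281 = 284)
S = -98329/167668 (S = -½ + (-28990/83834)/4 = -½ + (-28990*1/83834)/4 = -½ + (¼)*(-14495/41917) = -½ - 14495/167668 = -98329/167668 ≈ -0.58645)
X = 291 (X = 284 + 7 = 291)
D = 6402 (D = 291*22 = 6402)
D/S = 6402/(-98329/167668) = 6402*(-167668/98329) = -97582776/8939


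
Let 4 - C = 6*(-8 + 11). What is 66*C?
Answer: -924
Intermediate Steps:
C = -14 (C = 4 - 6*(-8 + 11) = 4 - 6*3 = 4 - 1*18 = 4 - 18 = -14)
66*C = 66*(-14) = -924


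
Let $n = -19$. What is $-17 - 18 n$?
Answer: $325$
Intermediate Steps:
$-17 - 18 n = -17 - -342 = -17 + 342 = 325$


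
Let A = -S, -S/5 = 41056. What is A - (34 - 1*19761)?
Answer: 225007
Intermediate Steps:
S = -205280 (S = -5*41056 = -205280)
A = 205280 (A = -1*(-205280) = 205280)
A - (34 - 1*19761) = 205280 - (34 - 1*19761) = 205280 - (34 - 19761) = 205280 - 1*(-19727) = 205280 + 19727 = 225007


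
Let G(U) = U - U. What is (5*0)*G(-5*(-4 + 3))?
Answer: 0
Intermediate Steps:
G(U) = 0
(5*0)*G(-5*(-4 + 3)) = (5*0)*0 = 0*0 = 0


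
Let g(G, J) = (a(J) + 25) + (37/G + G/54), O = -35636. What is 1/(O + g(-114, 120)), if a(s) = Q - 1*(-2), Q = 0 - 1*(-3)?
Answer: -342/12178085 ≈ -2.8083e-5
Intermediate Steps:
Q = 3 (Q = 0 + 3 = 3)
a(s) = 5 (a(s) = 3 - 1*(-2) = 3 + 2 = 5)
g(G, J) = 30 + 37/G + G/54 (g(G, J) = (5 + 25) + (37/G + G/54) = 30 + (37/G + G*(1/54)) = 30 + (37/G + G/54) = 30 + 37/G + G/54)
1/(O + g(-114, 120)) = 1/(-35636 + (30 + 37/(-114) + (1/54)*(-114))) = 1/(-35636 + (30 + 37*(-1/114) - 19/9)) = 1/(-35636 + (30 - 37/114 - 19/9)) = 1/(-35636 + 9427/342) = 1/(-12178085/342) = -342/12178085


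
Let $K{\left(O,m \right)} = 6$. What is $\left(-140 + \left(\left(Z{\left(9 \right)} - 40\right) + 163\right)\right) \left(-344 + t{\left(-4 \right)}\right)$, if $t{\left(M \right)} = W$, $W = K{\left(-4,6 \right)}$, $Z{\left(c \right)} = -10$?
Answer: $9126$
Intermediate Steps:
$W = 6$
$t{\left(M \right)} = 6$
$\left(-140 + \left(\left(Z{\left(9 \right)} - 40\right) + 163\right)\right) \left(-344 + t{\left(-4 \right)}\right) = \left(-140 + \left(\left(-10 - 40\right) + 163\right)\right) \left(-344 + 6\right) = \left(-140 + \left(\left(-10 + \left(-74 + 34\right)\right) + 163\right)\right) \left(-338\right) = \left(-140 + \left(\left(-10 - 40\right) + 163\right)\right) \left(-338\right) = \left(-140 + \left(-50 + 163\right)\right) \left(-338\right) = \left(-140 + 113\right) \left(-338\right) = \left(-27\right) \left(-338\right) = 9126$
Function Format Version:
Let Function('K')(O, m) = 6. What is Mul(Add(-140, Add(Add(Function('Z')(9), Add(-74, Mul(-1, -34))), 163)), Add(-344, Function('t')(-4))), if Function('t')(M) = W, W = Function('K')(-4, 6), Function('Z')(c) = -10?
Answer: 9126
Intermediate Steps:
W = 6
Function('t')(M) = 6
Mul(Add(-140, Add(Add(Function('Z')(9), Add(-74, Mul(-1, -34))), 163)), Add(-344, Function('t')(-4))) = Mul(Add(-140, Add(Add(-10, Add(-74, Mul(-1, -34))), 163)), Add(-344, 6)) = Mul(Add(-140, Add(Add(-10, Add(-74, 34)), 163)), -338) = Mul(Add(-140, Add(Add(-10, -40), 163)), -338) = Mul(Add(-140, Add(-50, 163)), -338) = Mul(Add(-140, 113), -338) = Mul(-27, -338) = 9126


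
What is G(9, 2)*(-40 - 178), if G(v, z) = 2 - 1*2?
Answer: 0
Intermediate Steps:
G(v, z) = 0 (G(v, z) = 2 - 2 = 0)
G(9, 2)*(-40 - 178) = 0*(-40 - 178) = 0*(-218) = 0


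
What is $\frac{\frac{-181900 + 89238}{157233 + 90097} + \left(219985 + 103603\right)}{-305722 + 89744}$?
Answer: $- \frac{40016463689}{26708919370} \approx -1.4982$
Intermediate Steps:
$\frac{\frac{-181900 + 89238}{157233 + 90097} + \left(219985 + 103603\right)}{-305722 + 89744} = \frac{- \frac{92662}{247330} + 323588}{-215978} = \left(\left(-92662\right) \frac{1}{247330} + 323588\right) \left(- \frac{1}{215978}\right) = \left(- \frac{46331}{123665} + 323588\right) \left(- \frac{1}{215978}\right) = \frac{40016463689}{123665} \left(- \frac{1}{215978}\right) = - \frac{40016463689}{26708919370}$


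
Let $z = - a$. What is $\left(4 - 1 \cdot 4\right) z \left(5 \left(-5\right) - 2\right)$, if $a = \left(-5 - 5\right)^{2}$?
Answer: $0$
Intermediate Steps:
$a = 100$ ($a = \left(-10\right)^{2} = 100$)
$z = -100$ ($z = \left(-1\right) 100 = -100$)
$\left(4 - 1 \cdot 4\right) z \left(5 \left(-5\right) - 2\right) = \left(4 - 1 \cdot 4\right) \left(-100\right) \left(5 \left(-5\right) - 2\right) = \left(4 - 4\right) \left(-100\right) \left(-25 - 2\right) = \left(4 - 4\right) \left(-100\right) \left(-27\right) = 0 \left(-100\right) \left(-27\right) = 0 \left(-27\right) = 0$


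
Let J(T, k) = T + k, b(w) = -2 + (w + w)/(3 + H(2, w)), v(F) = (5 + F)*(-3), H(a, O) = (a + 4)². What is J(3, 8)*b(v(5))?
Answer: -506/13 ≈ -38.923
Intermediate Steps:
H(a, O) = (4 + a)²
v(F) = -15 - 3*F
b(w) = -2 + 2*w/39 (b(w) = -2 + (w + w)/(3 + (4 + 2)²) = -2 + (2*w)/(3 + 6²) = -2 + (2*w)/(3 + 36) = -2 + (2*w)/39 = -2 + (2*w)*(1/39) = -2 + 2*w/39)
J(3, 8)*b(v(5)) = (3 + 8)*(-2 + 2*(-15 - 3*5)/39) = 11*(-2 + 2*(-15 - 15)/39) = 11*(-2 + (2/39)*(-30)) = 11*(-2 - 20/13) = 11*(-46/13) = -506/13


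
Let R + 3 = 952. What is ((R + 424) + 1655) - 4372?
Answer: -1344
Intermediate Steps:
R = 949 (R = -3 + 952 = 949)
((R + 424) + 1655) - 4372 = ((949 + 424) + 1655) - 4372 = (1373 + 1655) - 4372 = 3028 - 4372 = -1344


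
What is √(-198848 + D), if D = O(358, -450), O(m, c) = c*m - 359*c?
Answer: I*√198398 ≈ 445.42*I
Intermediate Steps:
O(m, c) = -359*c + c*m
D = 450 (D = -450*(-359 + 358) = -450*(-1) = 450)
√(-198848 + D) = √(-198848 + 450) = √(-198398) = I*√198398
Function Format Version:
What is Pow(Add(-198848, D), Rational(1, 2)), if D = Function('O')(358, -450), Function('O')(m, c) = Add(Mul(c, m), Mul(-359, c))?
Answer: Mul(I, Pow(198398, Rational(1, 2))) ≈ Mul(445.42, I)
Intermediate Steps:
Function('O')(m, c) = Add(Mul(-359, c), Mul(c, m))
D = 450 (D = Mul(-450, Add(-359, 358)) = Mul(-450, -1) = 450)
Pow(Add(-198848, D), Rational(1, 2)) = Pow(Add(-198848, 450), Rational(1, 2)) = Pow(-198398, Rational(1, 2)) = Mul(I, Pow(198398, Rational(1, 2)))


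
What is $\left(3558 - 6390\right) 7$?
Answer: $-19824$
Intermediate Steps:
$\left(3558 - 6390\right) 7 = \left(-2832\right) 7 = -19824$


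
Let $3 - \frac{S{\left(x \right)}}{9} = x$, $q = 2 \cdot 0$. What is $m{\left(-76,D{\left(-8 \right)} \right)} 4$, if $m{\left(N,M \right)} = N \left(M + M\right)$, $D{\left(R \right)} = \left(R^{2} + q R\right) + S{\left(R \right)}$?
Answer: $-99104$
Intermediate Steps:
$q = 0$
$S{\left(x \right)} = 27 - 9 x$
$D{\left(R \right)} = 27 + R^{2} - 9 R$ ($D{\left(R \right)} = \left(R^{2} + 0 R\right) - \left(-27 + 9 R\right) = \left(R^{2} + 0\right) - \left(-27 + 9 R\right) = R^{2} - \left(-27 + 9 R\right) = 27 + R^{2} - 9 R$)
$m{\left(N,M \right)} = 2 M N$ ($m{\left(N,M \right)} = N 2 M = 2 M N$)
$m{\left(-76,D{\left(-8 \right)} \right)} 4 = 2 \left(27 + \left(-8\right)^{2} - -72\right) \left(-76\right) 4 = 2 \left(27 + 64 + 72\right) \left(-76\right) 4 = 2 \cdot 163 \left(-76\right) 4 = \left(-24776\right) 4 = -99104$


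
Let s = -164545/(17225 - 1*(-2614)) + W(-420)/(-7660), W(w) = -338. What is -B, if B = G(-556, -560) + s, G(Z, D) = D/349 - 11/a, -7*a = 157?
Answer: 38985798639677/4163356792410 ≈ 9.3640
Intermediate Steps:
a = -157/7 (a = -⅐*157 = -157/7 ≈ -22.429)
G(Z, D) = 77/157 + D/349 (G(Z, D) = D/349 - 11/(-157/7) = D*(1/349) - 11*(-7/157) = D/349 + 77/157 = 77/157 + D/349)
s = -626854559/75983370 (s = -164545/(17225 - 1*(-2614)) - 338/(-7660) = -164545/(17225 + 2614) - 338*(-1/7660) = -164545/19839 + 169/3830 = -626854559/75983370 ≈ -8.2499)
B = -38985798639677/4163356792410 (B = (77/157 + (1/349)*(-560)) - 626854559/75983370 = (77/157 - 560/349) - 626854559/75983370 = -61047/54793 - 626854559/75983370 = -38985798639677/4163356792410 ≈ -9.3640)
-B = -1*(-38985798639677/4163356792410) = 38985798639677/4163356792410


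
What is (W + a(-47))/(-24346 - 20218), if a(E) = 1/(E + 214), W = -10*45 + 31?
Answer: 17493/1860547 ≈ 0.0094021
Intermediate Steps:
W = -419 (W = -450 + 31 = -419)
a(E) = 1/(214 + E)
(W + a(-47))/(-24346 - 20218) = (-419 + 1/(214 - 47))/(-24346 - 20218) = (-419 + 1/167)/(-44564) = (-419 + 1/167)*(-1/44564) = -69972/167*(-1/44564) = 17493/1860547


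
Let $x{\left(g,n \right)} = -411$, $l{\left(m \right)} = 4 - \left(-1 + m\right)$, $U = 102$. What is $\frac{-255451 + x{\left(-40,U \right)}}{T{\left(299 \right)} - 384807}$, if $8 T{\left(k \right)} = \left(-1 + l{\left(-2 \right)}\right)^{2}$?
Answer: $\frac{511724}{769605} \approx 0.66492$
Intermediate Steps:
$l{\left(m \right)} = 5 - m$ ($l{\left(m \right)} = 4 - \left(-1 + m\right) = 5 - m$)
$T{\left(k \right)} = \frac{9}{2}$ ($T{\left(k \right)} = \frac{\left(-1 + \left(5 - -2\right)\right)^{2}}{8} = \frac{\left(-1 + \left(5 + 2\right)\right)^{2}}{8} = \frac{\left(-1 + 7\right)^{2}}{8} = \frac{6^{2}}{8} = \frac{1}{8} \cdot 36 = \frac{9}{2}$)
$\frac{-255451 + x{\left(-40,U \right)}}{T{\left(299 \right)} - 384807} = \frac{-255451 - 411}{\frac{9}{2} - 384807} = - \frac{255862}{- \frac{769605}{2}} = \left(-255862\right) \left(- \frac{2}{769605}\right) = \frac{511724}{769605}$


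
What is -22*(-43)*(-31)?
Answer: -29326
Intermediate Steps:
-22*(-43)*(-31) = 946*(-31) = -29326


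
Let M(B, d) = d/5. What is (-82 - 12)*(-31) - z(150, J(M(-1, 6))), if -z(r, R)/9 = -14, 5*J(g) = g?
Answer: 2788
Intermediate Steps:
M(B, d) = d/5 (M(B, d) = d*(⅕) = d/5)
J(g) = g/5
z(r, R) = 126 (z(r, R) = -9*(-14) = 126)
(-82 - 12)*(-31) - z(150, J(M(-1, 6))) = (-82 - 12)*(-31) - 1*126 = -94*(-31) - 126 = 2914 - 126 = 2788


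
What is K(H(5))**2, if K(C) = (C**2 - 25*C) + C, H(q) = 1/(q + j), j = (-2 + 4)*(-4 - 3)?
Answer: 47089/6561 ≈ 7.1771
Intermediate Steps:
j = -14 (j = 2*(-7) = -14)
H(q) = 1/(-14 + q) (H(q) = 1/(q - 14) = 1/(-14 + q))
K(C) = C**2 - 24*C
K(H(5))**2 = ((-24 + 1/(-14 + 5))/(-14 + 5))**2 = ((-24 + 1/(-9))/(-9))**2 = (-(-24 - 1/9)/9)**2 = (-1/9*(-217/9))**2 = (217/81)**2 = 47089/6561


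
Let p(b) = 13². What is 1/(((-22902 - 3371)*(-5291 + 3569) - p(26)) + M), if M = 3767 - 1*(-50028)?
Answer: 1/45295732 ≈ 2.2077e-8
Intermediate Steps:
p(b) = 169
M = 53795 (M = 3767 + 50028 = 53795)
1/(((-22902 - 3371)*(-5291 + 3569) - p(26)) + M) = 1/(((-22902 - 3371)*(-5291 + 3569) - 1*169) + 53795) = 1/((-26273*(-1722) - 169) + 53795) = 1/((45242106 - 169) + 53795) = 1/(45241937 + 53795) = 1/45295732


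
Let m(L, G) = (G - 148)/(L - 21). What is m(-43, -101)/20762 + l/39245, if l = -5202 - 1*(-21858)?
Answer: 22141731813/52147500160 ≈ 0.42460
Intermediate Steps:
m(L, G) = (-148 + G)/(-21 + L)
l = 16656 (l = -5202 + 21858 = 16656)
m(-43, -101)/20762 + l/39245 = ((-148 - 101)/(-21 - 43))/20762 + 16656/39245 = (-249/(-64))*(1/20762) + 16656*(1/39245) = -1/64*(-249)*(1/20762) + 16656/39245 = (249/64)*(1/20762) + 16656/39245 = 249/1328768 + 16656/39245 = 22141731813/52147500160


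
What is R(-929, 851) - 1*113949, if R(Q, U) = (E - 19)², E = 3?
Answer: -113693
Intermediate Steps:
R(Q, U) = 256 (R(Q, U) = (3 - 19)² = (-16)² = 256)
R(-929, 851) - 1*113949 = 256 - 1*113949 = 256 - 113949 = -113693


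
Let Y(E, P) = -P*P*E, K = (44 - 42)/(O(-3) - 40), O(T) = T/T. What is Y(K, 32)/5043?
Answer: 2048/196677 ≈ 0.010413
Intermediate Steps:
O(T) = 1
K = -2/39 (K = (44 - 42)/(1 - 40) = 2/(-39) = 2*(-1/39) = -2/39 ≈ -0.051282)
Y(E, P) = -E*P² (Y(E, P) = -P²*E = -E*P²)
Y(K, 32)/5043 = -1*(-2/39)*32²/5043 = -1*(-2/39)*1024*(1/5043) = (2048/39)*(1/5043) = 2048/196677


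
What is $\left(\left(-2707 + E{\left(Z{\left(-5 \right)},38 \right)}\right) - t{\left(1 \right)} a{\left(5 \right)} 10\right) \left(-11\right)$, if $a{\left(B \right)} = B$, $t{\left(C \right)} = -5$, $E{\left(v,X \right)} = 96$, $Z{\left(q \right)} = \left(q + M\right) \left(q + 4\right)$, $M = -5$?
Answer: $25971$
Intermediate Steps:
$Z{\left(q \right)} = \left(-5 + q\right) \left(4 + q\right)$ ($Z{\left(q \right)} = \left(q - 5\right) \left(q + 4\right) = \left(-5 + q\right) \left(4 + q\right)$)
$\left(\left(-2707 + E{\left(Z{\left(-5 \right)},38 \right)}\right) - t{\left(1 \right)} a{\left(5 \right)} 10\right) \left(-11\right) = \left(\left(-2707 + 96\right) - \left(-5\right) 5 \cdot 10\right) \left(-11\right) = \left(-2611 - \left(-25\right) 10\right) \left(-11\right) = \left(-2611 - -250\right) \left(-11\right) = \left(-2611 + 250\right) \left(-11\right) = \left(-2361\right) \left(-11\right) = 25971$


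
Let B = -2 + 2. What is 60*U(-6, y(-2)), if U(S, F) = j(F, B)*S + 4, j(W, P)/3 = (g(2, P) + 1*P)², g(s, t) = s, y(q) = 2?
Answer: -4080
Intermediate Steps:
B = 0
j(W, P) = 3*(2 + P)² (j(W, P) = 3*(2 + 1*P)² = 3*(2 + P)²)
U(S, F) = 4 + 12*S (U(S, F) = (3*(2 + 0)²)*S + 4 = (3*2²)*S + 4 = (3*4)*S + 4 = 12*S + 4 = 4 + 12*S)
60*U(-6, y(-2)) = 60*(4 + 12*(-6)) = 60*(4 - 72) = 60*(-68) = -4080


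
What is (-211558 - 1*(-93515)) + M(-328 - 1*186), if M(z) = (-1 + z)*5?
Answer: -120618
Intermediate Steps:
M(z) = -5 + 5*z
(-211558 - 1*(-93515)) + M(-328 - 1*186) = (-211558 - 1*(-93515)) + (-5 + 5*(-328 - 1*186)) = (-211558 + 93515) + (-5 + 5*(-328 - 186)) = -118043 + (-5 + 5*(-514)) = -118043 + (-5 - 2570) = -118043 - 2575 = -120618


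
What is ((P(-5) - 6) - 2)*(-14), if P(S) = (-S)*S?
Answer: 462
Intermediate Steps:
P(S) = -S²
((P(-5) - 6) - 2)*(-14) = ((-1*(-5)² - 6) - 2)*(-14) = ((-1*25 - 6) - 2)*(-14) = ((-25 - 6) - 2)*(-14) = (-31 - 2)*(-14) = -33*(-14) = 462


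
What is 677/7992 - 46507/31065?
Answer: -116884313/82757160 ≈ -1.4124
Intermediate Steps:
677/7992 - 46507/31065 = -116884313/82757160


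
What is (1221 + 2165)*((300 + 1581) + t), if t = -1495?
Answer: 1306996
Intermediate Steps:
(1221 + 2165)*((300 + 1581) + t) = (1221 + 2165)*((300 + 1581) - 1495) = 3386*(1881 - 1495) = 3386*386 = 1306996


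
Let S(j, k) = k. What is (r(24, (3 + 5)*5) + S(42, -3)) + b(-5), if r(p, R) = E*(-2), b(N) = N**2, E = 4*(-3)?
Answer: 46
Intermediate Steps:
E = -12
r(p, R) = 24 (r(p, R) = -12*(-2) = 24)
(r(24, (3 + 5)*5) + S(42, -3)) + b(-5) = (24 - 3) + (-5)**2 = 21 + 25 = 46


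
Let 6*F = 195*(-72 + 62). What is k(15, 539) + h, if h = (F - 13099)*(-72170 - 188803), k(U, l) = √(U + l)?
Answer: 3503301552 + √554 ≈ 3.5033e+9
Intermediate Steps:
F = -325 (F = (195*(-72 + 62))/6 = (195*(-10))/6 = (⅙)*(-1950) = -325)
h = 3503301552 (h = (-325 - 13099)*(-72170 - 188803) = -13424*(-260973) = 3503301552)
k(15, 539) + h = √(15 + 539) + 3503301552 = √554 + 3503301552 = 3503301552 + √554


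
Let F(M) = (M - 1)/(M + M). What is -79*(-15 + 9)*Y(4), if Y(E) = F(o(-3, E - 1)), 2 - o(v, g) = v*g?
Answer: 2370/11 ≈ 215.45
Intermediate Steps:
o(v, g) = 2 - g*v (o(v, g) = 2 - v*g = 2 - g*v)
F(M) = (-1 + M)/(2*M) (F(M) = (-1 + M)/((2*M)) = (-1 + M)*(1/(2*M)) = (-1 + M)/(2*M))
Y(E) = (-2 + 3*E)/(2*(-1 + 3*E)) (Y(E) = (-1 + (2 - 1*(E - 1)*(-3)))/(2*(2 - 1*(E - 1)*(-3))) = (-1 + (2 - 1*(-1 + E)*(-3)))/(2*(2 - 1*(-1 + E)*(-3))) = (-1 + (2 + (-3 + 3*E)))/(2*(2 + (-3 + 3*E))) = (-1 + (-1 + 3*E))/(2*(-1 + 3*E)) = (-2 + 3*E)/(2*(-1 + 3*E)))
-79*(-15 + 9)*Y(4) = -79*(-15 + 9)*(2 - 3*4)/(2*(1 - 3*4)) = -(-474)*(2 - 12)/(2*(1 - 12)) = -(-474)*(1/2)*(-10)/(-11) = -(-474)*(1/2)*(-1/11)*(-10) = -(-474)*5/11 = -79*(-30/11) = 2370/11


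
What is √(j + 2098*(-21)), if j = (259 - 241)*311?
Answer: 2*I*√9615 ≈ 196.11*I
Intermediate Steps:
j = 5598 (j = 18*311 = 5598)
√(j + 2098*(-21)) = √(5598 + 2098*(-21)) = √(5598 - 44058) = √(-38460) = 2*I*√9615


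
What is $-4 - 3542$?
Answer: $-3546$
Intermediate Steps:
$-4 - 3542 = -3546$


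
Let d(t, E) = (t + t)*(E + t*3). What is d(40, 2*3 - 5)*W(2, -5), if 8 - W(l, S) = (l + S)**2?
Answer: -9680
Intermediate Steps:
W(l, S) = 8 - (S + l)**2 (W(l, S) = 8 - (l + S)**2 = 8 - (S + l)**2)
d(t, E) = 2*t*(E + 3*t) (d(t, E) = (2*t)*(E + 3*t) = 2*t*(E + 3*t))
d(40, 2*3 - 5)*W(2, -5) = (2*40*((2*3 - 5) + 3*40))*(8 - (-5 + 2)**2) = (2*40*((6 - 5) + 120))*(8 - 1*(-3)**2) = (2*40*(1 + 120))*(8 - 1*9) = (2*40*121)*(8 - 9) = 9680*(-1) = -9680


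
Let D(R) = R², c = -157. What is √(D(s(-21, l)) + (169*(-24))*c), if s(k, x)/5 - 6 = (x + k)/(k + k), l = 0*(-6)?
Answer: 13*√15097/2 ≈ 798.65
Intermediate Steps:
l = 0
s(k, x) = 30 + 5*(k + x)/(2*k) (s(k, x) = 30 + 5*((x + k)/(k + k)) = 30 + 5*((k + x)/((2*k))) = 30 + 5*((k + x)*(1/(2*k))) = 30 + 5*((k + x)/(2*k)) = 30 + 5*(k + x)/(2*k))
√(D(s(-21, l)) + (169*(-24))*c) = √(((5/2)*(0 + 13*(-21))/(-21))² + (169*(-24))*(-157)) = √(((5/2)*(-1/21)*(0 - 273))² - 4056*(-157)) = √(((5/2)*(-1/21)*(-273))² + 636792) = √((65/2)² + 636792) = √(4225/4 + 636792) = √(2551393/4) = 13*√15097/2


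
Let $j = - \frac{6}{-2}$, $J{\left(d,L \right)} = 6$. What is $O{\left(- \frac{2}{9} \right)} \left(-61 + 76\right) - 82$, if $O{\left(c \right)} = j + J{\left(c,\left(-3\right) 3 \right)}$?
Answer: $53$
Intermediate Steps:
$j = 3$ ($j = \left(-6\right) \left(- \frac{1}{2}\right) = 3$)
$O{\left(c \right)} = 9$ ($O{\left(c \right)} = 3 + 6 = 9$)
$O{\left(- \frac{2}{9} \right)} \left(-61 + 76\right) - 82 = 9 \left(-61 + 76\right) - 82 = 9 \cdot 15 - 82 = 135 - 82 = 53$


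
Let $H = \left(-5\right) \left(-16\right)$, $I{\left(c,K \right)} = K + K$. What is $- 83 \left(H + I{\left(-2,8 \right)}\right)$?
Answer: $-7968$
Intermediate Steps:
$I{\left(c,K \right)} = 2 K$
$H = 80$
$- 83 \left(H + I{\left(-2,8 \right)}\right) = - 83 \left(80 + 2 \cdot 8\right) = - 83 \left(80 + 16\right) = \left(-83\right) 96 = -7968$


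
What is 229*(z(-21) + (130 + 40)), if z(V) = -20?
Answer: 34350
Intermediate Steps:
229*(z(-21) + (130 + 40)) = 229*(-20 + (130 + 40)) = 229*(-20 + 170) = 229*150 = 34350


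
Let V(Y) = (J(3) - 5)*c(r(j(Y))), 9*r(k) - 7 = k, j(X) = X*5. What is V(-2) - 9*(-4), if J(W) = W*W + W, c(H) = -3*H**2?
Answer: 101/3 ≈ 33.667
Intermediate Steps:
j(X) = 5*X
r(k) = 7/9 + k/9
J(W) = W + W**2 (J(W) = W**2 + W = W + W**2)
V(Y) = -21*(7/9 + 5*Y/9)**2 (V(Y) = (3*(1 + 3) - 5)*(-3*(7/9 + (5*Y)/9)**2) = (3*4 - 5)*(-3*(7/9 + 5*Y/9)**2) = (12 - 5)*(-3*(7/9 + 5*Y/9)**2) = 7*(-3*(7/9 + 5*Y/9)**2) = -21*(7/9 + 5*Y/9)**2)
V(-2) - 9*(-4) = -7*(7 + 5*(-2))**2/27 - 9*(-4) = -7*(7 - 10)**2/27 + 36 = -7/27*(-3)**2 + 36 = -7/27*9 + 36 = -7/3 + 36 = 101/3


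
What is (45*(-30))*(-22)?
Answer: 29700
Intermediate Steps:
(45*(-30))*(-22) = -1350*(-22) = 29700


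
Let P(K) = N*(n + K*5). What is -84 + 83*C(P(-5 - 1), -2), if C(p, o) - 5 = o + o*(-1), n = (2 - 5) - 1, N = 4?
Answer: 331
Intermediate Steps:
n = -4 (n = -3 - 1 = -4)
P(K) = -16 + 20*K (P(K) = 4*(-4 + K*5) = 4*(-4 + 5*K) = -16 + 20*K)
C(p, o) = 5 (C(p, o) = 5 + (o + o*(-1)) = 5 + (o - o) = 5 + 0 = 5)
-84 + 83*C(P(-5 - 1), -2) = -84 + 83*5 = -84 + 415 = 331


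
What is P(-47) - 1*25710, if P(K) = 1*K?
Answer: -25757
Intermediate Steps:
P(K) = K
P(-47) - 1*25710 = -47 - 1*25710 = -47 - 25710 = -25757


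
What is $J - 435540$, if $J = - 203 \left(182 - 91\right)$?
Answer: $-454013$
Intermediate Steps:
$J = -18473$ ($J = \left(-203\right) 91 = -18473$)
$J - 435540 = -18473 - 435540 = -454013$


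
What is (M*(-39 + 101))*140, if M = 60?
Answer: 520800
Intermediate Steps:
(M*(-39 + 101))*140 = (60*(-39 + 101))*140 = (60*62)*140 = 3720*140 = 520800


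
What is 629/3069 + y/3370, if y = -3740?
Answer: -935833/1034253 ≈ -0.90484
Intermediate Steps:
629/3069 + y/3370 = 629/3069 - 3740/3370 = 629*(1/3069) - 3740*1/3370 = 629/3069 - 374/337 = -935833/1034253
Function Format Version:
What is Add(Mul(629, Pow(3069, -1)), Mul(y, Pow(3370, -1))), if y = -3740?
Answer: Rational(-935833, 1034253) ≈ -0.90484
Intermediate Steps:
Add(Mul(629, Pow(3069, -1)), Mul(y, Pow(3370, -1))) = Add(Mul(629, Pow(3069, -1)), Mul(-3740, Pow(3370, -1))) = Add(Mul(629, Rational(1, 3069)), Mul(-3740, Rational(1, 3370))) = Add(Rational(629, 3069), Rational(-374, 337)) = Rational(-935833, 1034253)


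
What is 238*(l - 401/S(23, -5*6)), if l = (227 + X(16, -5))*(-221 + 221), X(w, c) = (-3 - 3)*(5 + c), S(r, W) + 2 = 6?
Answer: -47719/2 ≈ -23860.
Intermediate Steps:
S(r, W) = 4 (S(r, W) = -2 + 6 = 4)
X(w, c) = -30 - 6*c (X(w, c) = -6*(5 + c) = -30 - 6*c)
l = 0 (l = (227 + (-30 - 6*(-5)))*(-221 + 221) = (227 + (-30 + 30))*0 = (227 + 0)*0 = 227*0 = 0)
238*(l - 401/S(23, -5*6)) = 238*(0 - 401/4) = 238*(-401/4) = -47719/2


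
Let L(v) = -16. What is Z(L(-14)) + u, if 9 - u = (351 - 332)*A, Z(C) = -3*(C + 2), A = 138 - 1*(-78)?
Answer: -4053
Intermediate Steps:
A = 216 (A = 138 + 78 = 216)
Z(C) = -6 - 3*C (Z(C) = -3*(2 + C) = -6 - 3*C)
u = -4095 (u = 9 - (351 - 332)*216 = 9 - 19*216 = 9 - 1*4104 = 9 - 4104 = -4095)
Z(L(-14)) + u = (-6 - 3*(-16)) - 4095 = (-6 + 48) - 4095 = 42 - 4095 = -4053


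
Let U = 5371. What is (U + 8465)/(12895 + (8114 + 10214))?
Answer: 13836/31223 ≈ 0.44313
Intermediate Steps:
(U + 8465)/(12895 + (8114 + 10214)) = (5371 + 8465)/(12895 + (8114 + 10214)) = 13836/(12895 + 18328) = 13836/31223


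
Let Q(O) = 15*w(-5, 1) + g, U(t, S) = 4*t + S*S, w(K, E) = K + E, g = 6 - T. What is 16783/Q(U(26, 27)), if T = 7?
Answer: -16783/61 ≈ -275.13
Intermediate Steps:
g = -1 (g = 6 - 1*7 = 6 - 7 = -1)
w(K, E) = E + K
U(t, S) = S² + 4*t (U(t, S) = 4*t + S² = S² + 4*t)
Q(O) = -61 (Q(O) = 15*(1 - 5) - 1 = 15*(-4) - 1 = -60 - 1 = -61)
16783/Q(U(26, 27)) = 16783/(-61) = 16783*(-1/61) = -16783/61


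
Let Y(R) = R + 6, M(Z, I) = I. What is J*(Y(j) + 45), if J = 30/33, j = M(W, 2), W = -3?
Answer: 530/11 ≈ 48.182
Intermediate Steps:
j = 2
Y(R) = 6 + R
J = 10/11 (J = 30*(1/33) = 10/11 ≈ 0.90909)
J*(Y(j) + 45) = 10*((6 + 2) + 45)/11 = 10*(8 + 45)/11 = (10/11)*53 = 530/11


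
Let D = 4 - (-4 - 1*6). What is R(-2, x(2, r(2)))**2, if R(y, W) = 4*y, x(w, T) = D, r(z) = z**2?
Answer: 64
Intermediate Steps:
D = 14 (D = 4 - (-4 - 6) = 4 - 1*(-10) = 4 + 10 = 14)
x(w, T) = 14
R(-2, x(2, r(2)))**2 = (4*(-2))**2 = (-8)**2 = 64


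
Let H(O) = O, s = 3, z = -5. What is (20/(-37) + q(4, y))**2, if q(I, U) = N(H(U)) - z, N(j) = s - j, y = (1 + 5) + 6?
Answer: 28224/1369 ≈ 20.617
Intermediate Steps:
y = 12 (y = 6 + 6 = 12)
N(j) = 3 - j
q(I, U) = 8 - U (q(I, U) = (3 - U) - 1*(-5) = (3 - U) + 5 = 8 - U)
(20/(-37) + q(4, y))**2 = (20/(-37) + (8 - 1*12))**2 = (20*(-1/37) + (8 - 12))**2 = (-20/37 - 4)**2 = (-168/37)**2 = 28224/1369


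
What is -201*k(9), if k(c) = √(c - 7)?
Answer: -201*√2 ≈ -284.26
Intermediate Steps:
k(c) = √(-7 + c)
-201*k(9) = -201*√(-7 + 9) = -201*√2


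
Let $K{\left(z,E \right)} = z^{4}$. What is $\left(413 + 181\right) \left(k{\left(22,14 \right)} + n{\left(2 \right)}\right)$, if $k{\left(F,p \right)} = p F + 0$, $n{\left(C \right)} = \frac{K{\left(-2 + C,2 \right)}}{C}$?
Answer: $182952$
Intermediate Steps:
$n{\left(C \right)} = \frac{\left(-2 + C\right)^{4}}{C}$
$k{\left(F,p \right)} = F p$ ($k{\left(F,p \right)} = F p + 0 = F p$)
$\left(413 + 181\right) \left(k{\left(22,14 \right)} + n{\left(2 \right)}\right) = \left(413 + 181\right) \left(22 \cdot 14 + \frac{\left(-2 + 2\right)^{4}}{2}\right) = 594 \left(308 + \frac{0^{4}}{2}\right) = 594 \left(308 + \frac{1}{2} \cdot 0\right) = 594 \left(308 + 0\right) = 594 \cdot 308 = 182952$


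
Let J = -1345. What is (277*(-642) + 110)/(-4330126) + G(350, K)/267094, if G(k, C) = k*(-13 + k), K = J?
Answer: 139551843939/289137668461 ≈ 0.48265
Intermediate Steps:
K = -1345
(277*(-642) + 110)/(-4330126) + G(350, K)/267094 = (277*(-642) + 110)/(-4330126) + (350*(-13 + 350))/267094 = (-177834 + 110)*(-1/4330126) + (350*337)*(1/267094) = -177724*(-1/4330126) + 117950*(1/267094) = 88862/2165063 + 58975/133547 = 139551843939/289137668461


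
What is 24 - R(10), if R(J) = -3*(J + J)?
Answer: 84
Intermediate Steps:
R(J) = -6*J
24 - R(10) = 24 - (-6)*10 = 24 - 1*(-60) = 24 + 60 = 84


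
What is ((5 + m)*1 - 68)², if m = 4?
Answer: 3481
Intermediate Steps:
((5 + m)*1 - 68)² = ((5 + 4)*1 - 68)² = (9*1 - 68)² = (9 - 68)² = (-59)² = 3481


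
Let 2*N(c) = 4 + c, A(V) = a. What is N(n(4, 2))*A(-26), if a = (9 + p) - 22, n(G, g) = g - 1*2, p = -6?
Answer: -38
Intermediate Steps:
n(G, g) = -2 + g (n(G, g) = g - 2 = -2 + g)
a = -19 (a = (9 - 6) - 22 = 3 - 22 = -19)
A(V) = -19
N(c) = 2 + c/2 (N(c) = (4 + c)/2 = 2 + c/2)
N(n(4, 2))*A(-26) = (2 + (-2 + 2)/2)*(-19) = (2 + (½)*0)*(-19) = (2 + 0)*(-19) = 2*(-19) = -38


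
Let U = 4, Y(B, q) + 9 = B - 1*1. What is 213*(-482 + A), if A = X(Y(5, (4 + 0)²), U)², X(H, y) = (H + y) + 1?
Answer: -102666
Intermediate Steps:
Y(B, q) = -10 + B (Y(B, q) = -9 + (B - 1*1) = -9 + (B - 1) = -9 + (-1 + B) = -10 + B)
X(H, y) = 1 + H + y
A = 0 (A = (1 + (-10 + 5) + 4)² = (1 - 5 + 4)² = 0² = 0)
213*(-482 + A) = 213*(-482 + 0) = 213*(-482) = -102666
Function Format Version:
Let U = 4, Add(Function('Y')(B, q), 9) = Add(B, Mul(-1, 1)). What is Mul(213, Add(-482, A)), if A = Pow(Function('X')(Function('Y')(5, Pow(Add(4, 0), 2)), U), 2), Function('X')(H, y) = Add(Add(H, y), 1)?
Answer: -102666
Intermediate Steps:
Function('Y')(B, q) = Add(-10, B) (Function('Y')(B, q) = Add(-9, Add(B, Mul(-1, 1))) = Add(-9, Add(B, -1)) = Add(-9, Add(-1, B)) = Add(-10, B))
Function('X')(H, y) = Add(1, H, y)
A = 0 (A = Pow(Add(1, Add(-10, 5), 4), 2) = Pow(Add(1, -5, 4), 2) = Pow(0, 2) = 0)
Mul(213, Add(-482, A)) = Mul(213, Add(-482, 0)) = Mul(213, -482) = -102666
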